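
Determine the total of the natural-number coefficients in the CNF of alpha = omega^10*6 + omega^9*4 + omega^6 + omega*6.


CNF: omega^10*6 + omega^9*4 + omega^6 + omega*6
Coefficients: 6 + 4 + 1 + 6 = 17

17


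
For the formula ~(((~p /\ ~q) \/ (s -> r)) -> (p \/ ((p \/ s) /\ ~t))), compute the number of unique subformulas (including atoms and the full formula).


Formula: ~(((~p /\ ~q) \/ (s -> r)) -> (p \/ ((p \/ s) /\ ~t)))
Subformulas found:
  1. r
  2. q
  3. s
  4. t
  5. p
  6. ~t
  7. ~p
  8. ~q
  9. (s -> r)
  10. (p \/ s)
  11. (~p /\ ~q)
  12. ((p \/ s) /\ ~t)
  13. (p \/ ((p \/ s) /\ ~t))
  14. ((~p /\ ~q) \/ (s -> r))
  15. (((~p /\ ~q) \/ (s -> r)) -> (p \/ ((p \/ s) /\ ~t)))
  16. ~(((~p /\ ~q) \/ (s -> r)) -> (p \/ ((p \/ s) /\ ~t)))
Total distinct subformulas = 16

16


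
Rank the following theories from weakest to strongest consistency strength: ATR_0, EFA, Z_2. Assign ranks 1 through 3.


Ordering by consistency strength:
1. EFA
2. ATR_0
3. Z_2


ATR_0=2, EFA=1, Z_2=3


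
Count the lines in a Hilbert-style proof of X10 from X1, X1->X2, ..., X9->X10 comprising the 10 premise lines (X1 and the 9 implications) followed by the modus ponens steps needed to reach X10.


We have 10 premise lines: X1 and 9 implications.
Each implication is detached once by MP, giving 9 MP lines.
10 premise lines + 9 MP lines = 19 total lines.

19


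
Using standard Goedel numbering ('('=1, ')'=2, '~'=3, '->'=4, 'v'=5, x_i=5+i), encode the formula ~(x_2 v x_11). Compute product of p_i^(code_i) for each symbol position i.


Formula: ~(x_2 v x_11)
Symbol codes: [3, 1, 7, 5, 16, 2]
Primes: [2, 3, 5, 7, 11, 13]
p_1^3 = 2^3 = 8
p_2^1 = 3^1 = 3
p_3^7 = 5^7 = 78125
p_4^5 = 7^5 = 16807
p_5^16 = 11^16 = 45949729863572161
p_6^2 = 13^2 = 169
Product = 244715309173280035083118125000

244715309173280035083118125000


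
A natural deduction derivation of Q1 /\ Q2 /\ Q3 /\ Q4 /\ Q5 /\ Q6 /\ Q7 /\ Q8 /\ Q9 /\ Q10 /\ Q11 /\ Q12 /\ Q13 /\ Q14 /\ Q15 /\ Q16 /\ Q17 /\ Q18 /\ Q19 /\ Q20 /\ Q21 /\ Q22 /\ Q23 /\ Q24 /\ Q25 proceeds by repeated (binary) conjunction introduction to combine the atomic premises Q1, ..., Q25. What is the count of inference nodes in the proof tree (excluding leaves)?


The target conjunction has 25 conjuncts, i.e. 24 binary /\ connectives.
Each conjunction-intro joins two pieces, so 25 atoms require 25-1 = 24 applications.
Total inference nodes = 24

24


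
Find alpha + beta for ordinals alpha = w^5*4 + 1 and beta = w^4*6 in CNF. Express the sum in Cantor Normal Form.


Ordinal addition (w^5*4 + 1) + w^4*6:
alpha's leading term has exponent 5 > beta's exponent 4, so it survives.
alpha's tail term has exponent 0 < beta's exponent 4, so it is absorbed by beta.
In ordinal addition, any term followed by a strictly larger-exponent term is absorbed.
Result = w^5*4 + w^4*6

w^5*4 + w^4*6


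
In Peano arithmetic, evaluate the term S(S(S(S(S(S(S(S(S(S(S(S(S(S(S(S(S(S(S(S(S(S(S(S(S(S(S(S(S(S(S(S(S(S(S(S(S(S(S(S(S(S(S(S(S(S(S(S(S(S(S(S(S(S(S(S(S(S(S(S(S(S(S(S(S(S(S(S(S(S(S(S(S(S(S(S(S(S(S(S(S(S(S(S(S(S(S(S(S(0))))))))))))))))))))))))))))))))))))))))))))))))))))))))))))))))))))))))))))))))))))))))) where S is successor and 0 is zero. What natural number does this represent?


Counting successors applied to 0:
89 applications of S to 0 = 89

89


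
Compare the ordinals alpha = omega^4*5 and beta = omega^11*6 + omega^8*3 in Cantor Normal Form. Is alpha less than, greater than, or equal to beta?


Compare term by term from highest exponent:
alpha = omega^4*5
beta = omega^11*6 + omega^8*3
Term 1: alpha has omega^4*5, beta has omega^11*6
Term 2: alpha has omega^0*0, beta has omega^8*3
Result: alpha < beta

alpha < beta


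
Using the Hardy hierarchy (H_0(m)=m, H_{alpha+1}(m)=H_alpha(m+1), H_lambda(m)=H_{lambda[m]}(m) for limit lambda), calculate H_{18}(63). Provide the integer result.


H_18(63):
For finite ordinals k, H_k(n) = n + k (each successor step adds 1).
H_18(63) = 63 + 18 = 81

81


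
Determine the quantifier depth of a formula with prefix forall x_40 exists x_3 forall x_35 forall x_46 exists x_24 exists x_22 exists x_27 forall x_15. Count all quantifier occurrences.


Quantifier prefix has 8 quantifier symbols.
Quantifier depth = 8

8


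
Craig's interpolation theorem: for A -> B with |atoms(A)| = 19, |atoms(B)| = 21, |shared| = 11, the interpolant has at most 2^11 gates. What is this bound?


Shared atoms = 11
Craig interpolant size bound = 2^11
= 2048

2048


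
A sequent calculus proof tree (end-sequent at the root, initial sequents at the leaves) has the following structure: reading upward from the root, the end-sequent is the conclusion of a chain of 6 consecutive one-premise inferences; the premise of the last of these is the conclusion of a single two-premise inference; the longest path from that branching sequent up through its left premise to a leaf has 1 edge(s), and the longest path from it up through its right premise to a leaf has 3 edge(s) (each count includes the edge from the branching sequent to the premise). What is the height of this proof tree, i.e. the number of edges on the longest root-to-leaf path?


Longest path through the left premise: 1 edges (measured from the branching sequent)
Longest path through the right premise: 3 edges
Height of the subtree rooted at the branching sequent: max(1, 3) = 3
The branching sequent sits 6 edges above the root (the chain of one-premise inferences), so height = 3 + 6 = 9

9


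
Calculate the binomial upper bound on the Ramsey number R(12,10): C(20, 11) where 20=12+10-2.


R(12,10) <= C(12+10-2, 12-1) = C(20, 11)
C(20, 11) = 20! / (11! * 9!)
= 167960

167960


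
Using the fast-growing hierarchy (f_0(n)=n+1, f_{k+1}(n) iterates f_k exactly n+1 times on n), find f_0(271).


f_0(271) = 271 + 1 = 272

272


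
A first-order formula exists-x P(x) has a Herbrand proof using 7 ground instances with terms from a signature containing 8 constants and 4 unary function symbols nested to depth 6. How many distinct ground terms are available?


Herbrand terms by depth:
Depth 0: 8 constants
Depth 1: 32 new terms (running total: 40)
Depth 2: 128 new terms (running total: 168)
Depth 3: 512 new terms (running total: 680)
Depth 4: 2048 new terms (running total: 2728)
Depth 5: 8192 new terms (running total: 10920)
Depth 6: 32768 new terms (running total: 43688)
Total distinct ground terms = 43688

43688


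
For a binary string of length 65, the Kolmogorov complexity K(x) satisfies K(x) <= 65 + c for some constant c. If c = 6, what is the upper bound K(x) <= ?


K(x) <= |x| + c = 65 + 6 = 71

71


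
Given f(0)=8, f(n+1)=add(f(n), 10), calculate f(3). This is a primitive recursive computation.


f(0) = 8
f(1) = add(f(0), 10) = add(8, 10) = 18
f(2) = add(f(1), 10) = add(18, 10) = 28
f(3) = add(f(2), 10) = add(28, 10) = 38


38


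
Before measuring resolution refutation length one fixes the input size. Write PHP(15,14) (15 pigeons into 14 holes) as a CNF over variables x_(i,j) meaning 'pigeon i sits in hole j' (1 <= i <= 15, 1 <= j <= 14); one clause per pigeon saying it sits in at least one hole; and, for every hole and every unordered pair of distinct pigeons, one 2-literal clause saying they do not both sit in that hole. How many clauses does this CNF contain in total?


PHP(15,14): 15 pigeons, 14 holes, 15*14 = 210 variables.
- pigeon clauses: one per pigeon -> 15 clauses
- hole clauses: 14 holes * C(15,2) = 14 * 105 -> 1470 clauses
Total clauses = 15 + 1470 = 1485

1485


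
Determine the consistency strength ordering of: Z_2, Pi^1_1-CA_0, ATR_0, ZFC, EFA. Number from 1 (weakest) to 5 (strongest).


Ordering by consistency strength:
1. EFA
2. ATR_0
3. Pi^1_1-CA_0
4. Z_2
5. ZFC


Z_2=4, Pi^1_1-CA_0=3, ATR_0=2, ZFC=5, EFA=1


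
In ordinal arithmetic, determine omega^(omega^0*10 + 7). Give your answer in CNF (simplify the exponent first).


omega^(omega^0*10 + 7):
omega^0 = 1, so the exponent is 10 + 7 = 17 (finite ordinal addition).
Result = omega^17, already a single CNF term.

omega^17


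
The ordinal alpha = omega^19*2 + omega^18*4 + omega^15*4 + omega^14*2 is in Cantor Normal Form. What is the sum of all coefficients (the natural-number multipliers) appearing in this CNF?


CNF: omega^19*2 + omega^18*4 + omega^15*4 + omega^14*2
Coefficients: 2 + 4 + 4 + 2 = 12

12


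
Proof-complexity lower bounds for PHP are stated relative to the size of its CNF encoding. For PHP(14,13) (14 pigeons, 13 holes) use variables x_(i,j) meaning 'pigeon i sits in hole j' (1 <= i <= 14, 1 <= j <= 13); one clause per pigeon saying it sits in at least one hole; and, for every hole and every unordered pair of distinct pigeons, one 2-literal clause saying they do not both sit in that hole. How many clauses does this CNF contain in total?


PHP(14,13): 14 pigeons, 13 holes, 14*13 = 182 variables.
- pigeon clauses: one per pigeon -> 14 clauses
- hole clauses: 13 holes * C(14,2) = 13 * 91 -> 1183 clauses
Total clauses = 14 + 1183 = 1197

1197


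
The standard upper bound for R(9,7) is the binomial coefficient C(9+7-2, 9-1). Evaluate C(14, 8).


R(9,7) <= C(9+7-2, 9-1) = C(14, 8)
C(14, 8) = 14! / (8! * 6!)
= 3003

3003


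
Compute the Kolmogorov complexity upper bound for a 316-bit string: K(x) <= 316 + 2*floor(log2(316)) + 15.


floor(log2(316)) = 8
2 * 8 = 16
K(x) <= 316 + 16 + 15 = 347

347


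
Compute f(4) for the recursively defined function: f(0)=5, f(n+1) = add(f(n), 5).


f(0) = 5
f(1) = add(f(0), 5) = add(5, 5) = 10
f(2) = add(f(1), 5) = add(10, 5) = 15
f(3) = add(f(2), 5) = add(15, 5) = 20
f(4) = add(f(3), 5) = add(20, 5) = 25


25


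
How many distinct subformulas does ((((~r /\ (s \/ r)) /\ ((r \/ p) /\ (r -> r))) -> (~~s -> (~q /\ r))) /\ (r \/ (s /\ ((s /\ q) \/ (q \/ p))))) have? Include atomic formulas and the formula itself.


Formula: ((((~r /\ (s \/ r)) /\ ((r \/ p) /\ (r -> r))) -> (~~s -> (~q /\ r))) /\ (r \/ (s /\ ((s /\ q) \/ (q \/ p)))))
Subformulas found:
  1. r
  2. p
  3. q
  4. s
  5. ~r
  6. ~s
  7. ~q
  8. ~~s
  9. (s \/ r)
  10. (q \/ p)
  11. (s /\ q)
  12. (r \/ p)
  13. (r -> r)
  14. (~q /\ r)
  15. (~r /\ (s \/ r))
  16. (~~s -> (~q /\ r))
  17. ((r \/ p) /\ (r -> r))
  18. ((s /\ q) \/ (q \/ p))
  19. (s /\ ((s /\ q) \/ (q \/ p)))
  20. (r \/ (s /\ ((s /\ q) \/ (q \/ p))))
  21. ((~r /\ (s \/ r)) /\ ((r \/ p) /\ (r -> r)))
  22. (((~r /\ (s \/ r)) /\ ((r \/ p) /\ (r -> r))) -> (~~s -> (~q /\ r)))
  23. ((((~r /\ (s \/ r)) /\ ((r \/ p) /\ (r -> r))) -> (~~s -> (~q /\ r))) /\ (r \/ (s /\ ((s /\ q) \/ (q \/ p)))))
Total distinct subformulas = 23

23


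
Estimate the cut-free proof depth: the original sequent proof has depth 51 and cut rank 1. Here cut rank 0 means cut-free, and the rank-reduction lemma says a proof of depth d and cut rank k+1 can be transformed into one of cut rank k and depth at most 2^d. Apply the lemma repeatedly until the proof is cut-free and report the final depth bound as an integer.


Each rank reduction sends depth d to at most 2^d; cut rank r needs r reductions.
2_0(51) = 51
2_1(51) = 2^51 = 2251799813685248
Cut-free depth bound = 2251799813685248

2251799813685248


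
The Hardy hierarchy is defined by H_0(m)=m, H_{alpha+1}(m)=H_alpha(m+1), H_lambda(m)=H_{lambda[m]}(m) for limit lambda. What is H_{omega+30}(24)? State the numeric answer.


H_{omega+30}(24):
Unwind the 30 successor steps: H_{omega+30}(24) = H_omega(24+30) = H_omega(54).
H_omega(m) = H_m(m) = m + m = 2m.
Result = 2 * 54 = 108

108


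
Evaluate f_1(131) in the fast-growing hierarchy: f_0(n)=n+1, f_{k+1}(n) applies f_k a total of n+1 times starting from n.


f_1(131) = f_0^132(131)
f_0 adds 1 each time, applied 132 times.
f_1(131) = 131 + 132 = 263

263


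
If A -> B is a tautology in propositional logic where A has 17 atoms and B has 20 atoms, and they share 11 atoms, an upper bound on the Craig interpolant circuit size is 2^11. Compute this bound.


Shared atoms = 11
Craig interpolant size bound = 2^11
= 2048

2048


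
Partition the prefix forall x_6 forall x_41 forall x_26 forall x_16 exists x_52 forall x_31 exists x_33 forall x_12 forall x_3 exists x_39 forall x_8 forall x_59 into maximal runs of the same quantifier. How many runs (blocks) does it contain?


Alternations = 6.
Blocks = alternations + 1 = 7

7


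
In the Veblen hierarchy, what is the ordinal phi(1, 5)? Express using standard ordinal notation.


phi(1, 5):
phi(1, beta) = epsilon_beta (the beta-th epsilon number).
phi(1, 5) = epsilon_5

epsilon_5


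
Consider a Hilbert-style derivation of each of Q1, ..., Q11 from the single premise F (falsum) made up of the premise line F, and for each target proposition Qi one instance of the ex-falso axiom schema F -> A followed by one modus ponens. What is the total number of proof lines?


Ex falso, line by line:
- 1 premise line (F)
- 11 targets, each needing 1 axiom instance (F -> Qi) + 1 MP = 2 lines: 2 * 11 = 22
Total = 1 + 22 = 23 lines.

23


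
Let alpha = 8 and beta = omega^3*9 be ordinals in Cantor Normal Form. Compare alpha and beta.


Compare term by term from highest exponent:
alpha = 8
beta = omega^3*9
Term 1: alpha has omega^0*8, beta has omega^3*9
Result: alpha < beta

alpha < beta


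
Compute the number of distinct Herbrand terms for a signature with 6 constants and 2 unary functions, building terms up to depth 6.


Herbrand terms by depth:
Depth 0: 6 constants
Depth 1: 12 new terms (running total: 18)
Depth 2: 24 new terms (running total: 42)
Depth 3: 48 new terms (running total: 90)
Depth 4: 96 new terms (running total: 186)
Depth 5: 192 new terms (running total: 378)
Depth 6: 384 new terms (running total: 762)
Total distinct ground terms = 762

762


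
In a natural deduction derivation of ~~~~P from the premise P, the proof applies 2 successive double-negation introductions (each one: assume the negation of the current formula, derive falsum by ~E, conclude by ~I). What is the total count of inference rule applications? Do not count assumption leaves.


Each double-negation introduction (from C infer ~~C) uses 2 inference nodes: one ~E (C and ~C give falsum) and one ~I (discharge ~C).
2 double negations = 2 * 2 = 4 inference nodes.

4


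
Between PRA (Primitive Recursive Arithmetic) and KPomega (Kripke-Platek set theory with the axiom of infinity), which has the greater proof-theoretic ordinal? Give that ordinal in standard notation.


Proof-theoretic ordinal of PRA (Primitive Recursive Arithmetic): omega^omega
Proof-theoretic ordinal of KPomega (Kripke-Platek set theory with the axiom of infinity): psi_0(epsilon_{Omega+1})
Comparing: omega^omega < psi_0(epsilon_{Omega+1}).
The larger ordinal is psi_0(epsilon_{Omega+1}) (from KPomega (Kripke-Platek set theory with the axiom of infinity)).

psi_0(epsilon_{Omega+1})


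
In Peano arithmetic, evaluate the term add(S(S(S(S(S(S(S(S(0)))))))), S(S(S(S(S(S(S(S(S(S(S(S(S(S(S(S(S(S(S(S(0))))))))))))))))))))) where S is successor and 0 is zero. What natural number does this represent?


add(S^8(0), S^20(0)):
S^8(0) = 8
S^20(0) = 20
8 + 20 = 28

28


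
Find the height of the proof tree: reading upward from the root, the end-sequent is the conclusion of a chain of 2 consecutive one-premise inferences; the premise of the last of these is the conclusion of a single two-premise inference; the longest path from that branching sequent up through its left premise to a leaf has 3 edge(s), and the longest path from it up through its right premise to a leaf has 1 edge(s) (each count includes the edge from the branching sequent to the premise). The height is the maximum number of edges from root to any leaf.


Longest path through the left premise: 3 edges (measured from the branching sequent)
Longest path through the right premise: 1 edges
Height of the subtree rooted at the branching sequent: max(3, 1) = 3
The branching sequent sits 2 edges above the root (the chain of one-premise inferences), so height = 3 + 2 = 5

5


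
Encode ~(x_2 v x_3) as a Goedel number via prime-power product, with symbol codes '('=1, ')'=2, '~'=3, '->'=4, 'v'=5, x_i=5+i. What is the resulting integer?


Formula: ~(x_2 v x_3)
Symbol codes: [3, 1, 7, 5, 8, 2]
Primes: [2, 3, 5, 7, 11, 13]
p_1^3 = 2^3 = 8
p_2^1 = 3^1 = 3
p_3^7 = 5^7 = 78125
p_4^5 = 7^5 = 16807
p_5^8 = 11^8 = 214358881
p_6^2 = 13^2 = 169
Product = 1141614977796418125000

1141614977796418125000


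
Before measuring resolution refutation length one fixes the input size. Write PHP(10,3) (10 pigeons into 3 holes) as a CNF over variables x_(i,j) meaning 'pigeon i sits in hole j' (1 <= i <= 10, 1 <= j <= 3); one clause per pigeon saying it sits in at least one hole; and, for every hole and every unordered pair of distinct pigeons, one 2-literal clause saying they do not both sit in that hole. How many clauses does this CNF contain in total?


PHP(10,3): 10 pigeons, 3 holes, 10*3 = 30 variables.
- pigeon clauses: one per pigeon -> 10 clauses
- hole clauses: 3 holes * C(10,2) = 3 * 45 -> 135 clauses
Total clauses = 10 + 135 = 145

145


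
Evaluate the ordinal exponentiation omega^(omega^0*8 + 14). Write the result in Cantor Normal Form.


omega^(omega^0*8 + 14):
omega^0 = 1, so the exponent is 8 + 14 = 22 (finite ordinal addition).
Result = omega^22, already a single CNF term.

omega^22


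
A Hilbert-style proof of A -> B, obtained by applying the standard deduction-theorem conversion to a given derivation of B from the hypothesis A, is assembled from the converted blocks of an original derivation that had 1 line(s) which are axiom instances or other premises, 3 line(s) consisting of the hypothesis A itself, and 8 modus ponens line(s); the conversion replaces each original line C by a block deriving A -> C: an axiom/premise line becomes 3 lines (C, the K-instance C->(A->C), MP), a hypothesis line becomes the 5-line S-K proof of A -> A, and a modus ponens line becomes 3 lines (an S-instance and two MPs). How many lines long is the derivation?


Deduction-theorem conversion, block by block:
- 1 axiom/premise lines -> 3 lines each = 3
- 3 hypothesis lines -> 5 lines each (identity proof A->A) = 15
- 8 MP lines -> 3 lines each (S-instance, MP, MP) = 24
Total = 3 + 15 + 24 = 42 lines.

42


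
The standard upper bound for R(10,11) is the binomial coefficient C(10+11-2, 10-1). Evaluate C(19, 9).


R(10,11) <= C(10+11-2, 10-1) = C(19, 9)
C(19, 9) = 19! / (9! * 10!)
= 92378

92378


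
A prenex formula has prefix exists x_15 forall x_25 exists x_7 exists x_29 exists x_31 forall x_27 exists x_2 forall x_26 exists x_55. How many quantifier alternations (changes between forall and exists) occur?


Walk the prefix and count type changes:
  position 1: exists -> forall <-- alternation
  position 2: forall -> exists <-- alternation
  position 3: exists -> exists
  position 4: exists -> exists
  position 5: exists -> forall <-- alternation
  position 6: forall -> exists <-- alternation
  position 7: exists -> forall <-- alternation
  position 8: forall -> exists <-- alternation
Total alternations = 6

6


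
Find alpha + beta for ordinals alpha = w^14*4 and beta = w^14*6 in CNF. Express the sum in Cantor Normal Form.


Ordinal addition w^14*4 + w^14*6:
Both terms have the same exponent 14.
w^e*c + w^e*d = w^e*(c+d).
Result = w^14*(4+6) = w^14*10

w^14*10


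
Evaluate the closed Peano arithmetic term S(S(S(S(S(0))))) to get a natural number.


Counting successors applied to 0:
5 applications of S to 0 = 5

5


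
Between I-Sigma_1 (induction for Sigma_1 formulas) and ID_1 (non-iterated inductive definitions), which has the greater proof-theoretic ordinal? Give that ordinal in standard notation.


Proof-theoretic ordinal of I-Sigma_1 (induction for Sigma_1 formulas): omega^omega
Proof-theoretic ordinal of ID_1 (non-iterated inductive definitions): psi_0(epsilon_{Omega+1})
Comparing: omega^omega < psi_0(epsilon_{Omega+1}).
The larger ordinal is psi_0(epsilon_{Omega+1}) (from ID_1 (non-iterated inductive definitions)).

psi_0(epsilon_{Omega+1})


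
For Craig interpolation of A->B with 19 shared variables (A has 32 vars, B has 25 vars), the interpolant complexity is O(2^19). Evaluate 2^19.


Shared atoms = 19
Craig interpolant size bound = 2^19
= 524288

524288


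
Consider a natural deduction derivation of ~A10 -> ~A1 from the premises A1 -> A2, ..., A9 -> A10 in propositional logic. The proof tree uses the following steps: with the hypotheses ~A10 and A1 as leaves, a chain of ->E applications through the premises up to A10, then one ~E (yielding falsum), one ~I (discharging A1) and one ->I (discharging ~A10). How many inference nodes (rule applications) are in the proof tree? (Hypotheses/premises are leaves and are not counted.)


From hypothesis A1, 9 ->E steps along the 9 premises yield A10.
~E with hypothesis ~A10 gives falsum (1 node); ~I discharging A1 gives ~A1 (1 node); ->I discharging ~A10 gives the goal (1 node).
Total = 9 + 3 = 12 inference nodes.

12


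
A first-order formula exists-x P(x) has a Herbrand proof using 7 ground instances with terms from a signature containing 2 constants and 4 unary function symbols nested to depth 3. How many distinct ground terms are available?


Herbrand terms by depth:
Depth 0: 2 constants
Depth 1: 8 new terms (running total: 10)
Depth 2: 32 new terms (running total: 42)
Depth 3: 128 new terms (running total: 170)
Total distinct ground terms = 170

170


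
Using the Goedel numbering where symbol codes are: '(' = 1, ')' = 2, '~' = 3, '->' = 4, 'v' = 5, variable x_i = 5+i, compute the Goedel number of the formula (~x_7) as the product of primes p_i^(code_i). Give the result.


Formula: (~x_7)
Symbol codes: [1, 3, 12, 2]
Primes: [2, 3, 5, 7]
p_1^1 = 2^1 = 2
p_2^3 = 3^3 = 27
p_3^12 = 5^12 = 244140625
p_4^2 = 7^2 = 49
Product = 645996093750

645996093750


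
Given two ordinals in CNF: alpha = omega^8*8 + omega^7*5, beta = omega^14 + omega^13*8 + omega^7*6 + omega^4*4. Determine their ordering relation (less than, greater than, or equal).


Compare term by term from highest exponent:
alpha = omega^8*8 + omega^7*5
beta = omega^14 + omega^13*8 + omega^7*6 + omega^4*4
Term 1: alpha has omega^8*8, beta has omega^14*1
Term 2: alpha has omega^7*5, beta has omega^13*8
Term 3: alpha has omega^0*0, beta has omega^7*6
Term 4: alpha has omega^0*0, beta has omega^4*4
Result: alpha < beta

alpha < beta


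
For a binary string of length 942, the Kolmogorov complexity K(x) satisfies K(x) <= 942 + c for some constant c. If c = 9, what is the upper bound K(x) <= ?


K(x) <= |x| + c = 942 + 9 = 951

951


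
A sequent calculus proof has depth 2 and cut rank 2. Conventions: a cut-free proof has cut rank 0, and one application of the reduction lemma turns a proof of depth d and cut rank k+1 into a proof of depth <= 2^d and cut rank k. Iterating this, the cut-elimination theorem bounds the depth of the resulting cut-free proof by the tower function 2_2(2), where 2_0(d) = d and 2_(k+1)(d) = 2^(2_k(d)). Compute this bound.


Each rank reduction sends depth d to at most 2^d; cut rank r needs r reductions.
2_0(2) = 2
2_1(2) = 2^2 = 4
2_2(2) = 2^4 = 16
Cut-free depth bound = 16

16


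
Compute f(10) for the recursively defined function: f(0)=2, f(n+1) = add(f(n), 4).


f(0) = 2
f(1) = add(f(0), 4) = add(2, 4) = 6
f(2) = add(f(1), 4) = add(6, 4) = 10
f(3) = add(f(2), 4) = add(10, 4) = 14
f(4) = add(f(3), 4) = add(14, 4) = 18
f(5) = add(f(4), 4) = add(18, 4) = 22
f(6) = add(f(5), 4) = add(22, 4) = 26
f(7) = add(f(6), 4) = add(26, 4) = 30
f(8) = add(f(7), 4) = add(30, 4) = 34
f(9) = add(f(8), 4) = add(34, 4) = 38
f(10) = add(f(9), 4) = add(38, 4) = 42


42


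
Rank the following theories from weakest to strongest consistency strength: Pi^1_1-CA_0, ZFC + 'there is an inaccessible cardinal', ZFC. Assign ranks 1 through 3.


Ordering by consistency strength:
1. Pi^1_1-CA_0
2. ZFC
3. ZFC + 'there is an inaccessible cardinal'


Pi^1_1-CA_0=1, ZFC + 'there is an inaccessible cardinal'=3, ZFC=2


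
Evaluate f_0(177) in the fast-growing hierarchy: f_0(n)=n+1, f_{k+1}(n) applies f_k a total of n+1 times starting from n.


f_0(177) = 177 + 1 = 178

178


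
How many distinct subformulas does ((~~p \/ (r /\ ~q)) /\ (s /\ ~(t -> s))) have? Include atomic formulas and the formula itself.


Formula: ((~~p \/ (r /\ ~q)) /\ (s /\ ~(t -> s)))
Subformulas found:
  1. q
  2. s
  3. r
  4. p
  5. t
  6. ~p
  7. ~q
  8. ~~p
  9. (t -> s)
  10. ~(t -> s)
  11. (r /\ ~q)
  12. (s /\ ~(t -> s))
  13. (~~p \/ (r /\ ~q))
  14. ((~~p \/ (r /\ ~q)) /\ (s /\ ~(t -> s)))
Total distinct subformulas = 14

14


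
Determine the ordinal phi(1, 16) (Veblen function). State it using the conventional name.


phi(1, 16):
phi(1, beta) = epsilon_beta (the beta-th epsilon number).
phi(1, 16) = epsilon_16

epsilon_16


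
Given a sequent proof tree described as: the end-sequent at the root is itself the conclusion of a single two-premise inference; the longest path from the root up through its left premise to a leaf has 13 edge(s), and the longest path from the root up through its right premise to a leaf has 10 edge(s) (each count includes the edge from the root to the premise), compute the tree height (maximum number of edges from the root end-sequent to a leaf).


Longest path through the left premise: 13 edges (measured from the branching sequent)
Longest path through the right premise: 10 edges
Height of the subtree rooted at the branching sequent: max(13, 10) = 13
The branching sequent is the root itself.
Total height = 13

13


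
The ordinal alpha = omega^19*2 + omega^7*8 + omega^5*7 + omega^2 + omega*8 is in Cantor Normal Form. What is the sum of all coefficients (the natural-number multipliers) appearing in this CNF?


CNF: omega^19*2 + omega^7*8 + omega^5*7 + omega^2 + omega*8
Coefficients: 2 + 8 + 7 + 1 + 8 = 26

26


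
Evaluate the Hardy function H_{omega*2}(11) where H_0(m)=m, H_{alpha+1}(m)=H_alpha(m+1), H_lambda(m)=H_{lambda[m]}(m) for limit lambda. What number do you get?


H_{omega*2}(11):
For the Hardy hierarchy, H_{omega*k}(n) = 2^k * n.
2^2 = 4.
4 * 11 = 44

44


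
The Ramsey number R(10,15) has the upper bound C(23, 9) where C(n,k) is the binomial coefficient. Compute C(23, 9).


R(10,15) <= C(10+15-2, 10-1) = C(23, 9)
C(23, 9) = 23! / (9! * 14!)
= 817190

817190


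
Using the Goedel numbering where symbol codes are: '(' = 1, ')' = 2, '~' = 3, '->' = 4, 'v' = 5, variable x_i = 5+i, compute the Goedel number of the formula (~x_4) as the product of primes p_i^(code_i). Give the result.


Formula: (~x_4)
Symbol codes: [1, 3, 9, 2]
Primes: [2, 3, 5, 7]
p_1^1 = 2^1 = 2
p_2^3 = 3^3 = 27
p_3^9 = 5^9 = 1953125
p_4^2 = 7^2 = 49
Product = 5167968750

5167968750


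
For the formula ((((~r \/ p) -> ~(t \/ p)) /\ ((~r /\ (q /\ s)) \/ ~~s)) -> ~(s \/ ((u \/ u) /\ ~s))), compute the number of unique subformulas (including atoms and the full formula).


Formula: ((((~r \/ p) -> ~(t \/ p)) /\ ((~r /\ (q /\ s)) \/ ~~s)) -> ~(s \/ ((u \/ u) /\ ~s)))
Subformulas found:
  1. r
  2. q
  3. u
  4. s
  5. t
  6. p
  7. ~r
  8. ~s
  9. ~~s
  10. (q /\ s)
  11. (u \/ u)
  12. (t \/ p)
  13. ~(t \/ p)
  14. (~r \/ p)
  15. (~r /\ (q /\ s))
  16. ((u \/ u) /\ ~s)
  17. (s \/ ((u \/ u) /\ ~s))
  18. ((~r \/ p) -> ~(t \/ p))
  19. ~(s \/ ((u \/ u) /\ ~s))
  20. ((~r /\ (q /\ s)) \/ ~~s)
  21. (((~r \/ p) -> ~(t \/ p)) /\ ((~r /\ (q /\ s)) \/ ~~s))
  22. ((((~r \/ p) -> ~(t \/ p)) /\ ((~r /\ (q /\ s)) \/ ~~s)) -> ~(s \/ ((u \/ u) /\ ~s)))
Total distinct subformulas = 22

22


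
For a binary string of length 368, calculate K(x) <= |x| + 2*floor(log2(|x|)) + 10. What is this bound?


floor(log2(368)) = 8
2 * 8 = 16
K(x) <= 368 + 16 + 10 = 394

394


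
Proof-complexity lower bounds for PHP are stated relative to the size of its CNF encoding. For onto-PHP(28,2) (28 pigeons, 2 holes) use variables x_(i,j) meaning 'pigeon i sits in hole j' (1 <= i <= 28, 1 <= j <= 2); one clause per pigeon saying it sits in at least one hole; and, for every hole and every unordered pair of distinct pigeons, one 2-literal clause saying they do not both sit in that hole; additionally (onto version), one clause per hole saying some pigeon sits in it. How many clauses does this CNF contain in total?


onto-PHP(28,2): 28 pigeons, 2 holes, 28*2 = 56 variables.
- pigeon clauses: one per pigeon -> 28 clauses
- hole clauses: 2 holes * C(28,2) = 2 * 378 -> 756 clauses
- onto clauses: one per hole -> 2 clauses
Total clauses = 28 + 756 + 2 = 786

786


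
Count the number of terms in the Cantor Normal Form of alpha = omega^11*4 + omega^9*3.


CNF: omega^11*4 + omega^9*3
Count the summands separated by '+':
  term 1: omega^11*4
  term 2: omega^9*3
Total terms = 2

2


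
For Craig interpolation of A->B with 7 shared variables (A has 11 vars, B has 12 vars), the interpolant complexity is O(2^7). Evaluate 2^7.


Shared atoms = 7
Craig interpolant size bound = 2^7
= 128

128


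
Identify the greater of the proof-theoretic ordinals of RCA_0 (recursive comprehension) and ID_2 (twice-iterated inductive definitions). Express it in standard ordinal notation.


Proof-theoretic ordinal of RCA_0 (recursive comprehension): omega^omega
Proof-theoretic ordinal of ID_2 (twice-iterated inductive definitions): psi_0(epsilon_{Omega_2+1})
Comparing: omega^omega < psi_0(epsilon_{Omega_2+1}).
The larger ordinal is psi_0(epsilon_{Omega_2+1}) (from ID_2 (twice-iterated inductive definitions)).

psi_0(epsilon_{Omega_2+1})


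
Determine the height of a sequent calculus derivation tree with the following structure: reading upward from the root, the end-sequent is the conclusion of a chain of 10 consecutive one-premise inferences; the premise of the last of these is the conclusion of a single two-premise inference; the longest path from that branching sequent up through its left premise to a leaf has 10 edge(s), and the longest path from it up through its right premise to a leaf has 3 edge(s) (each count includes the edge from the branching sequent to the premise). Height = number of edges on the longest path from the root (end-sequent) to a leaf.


Longest path through the left premise: 10 edges (measured from the branching sequent)
Longest path through the right premise: 3 edges
Height of the subtree rooted at the branching sequent: max(10, 3) = 10
The branching sequent sits 10 edges above the root (the chain of one-premise inferences), so height = 10 + 10 = 20

20


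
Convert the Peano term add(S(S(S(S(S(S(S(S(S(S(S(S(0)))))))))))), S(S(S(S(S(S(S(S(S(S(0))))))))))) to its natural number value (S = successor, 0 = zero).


add(S^12(0), S^10(0)):
S^12(0) = 12
S^10(0) = 10
12 + 10 = 22

22


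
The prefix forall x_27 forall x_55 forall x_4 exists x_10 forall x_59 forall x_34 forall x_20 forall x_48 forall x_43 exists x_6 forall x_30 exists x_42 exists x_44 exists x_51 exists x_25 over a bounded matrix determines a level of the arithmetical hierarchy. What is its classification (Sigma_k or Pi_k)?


Leading quantifier is forall, so the class is Pi.
Number of quantifier blocks = alternations + 1 = 5 + 1 = 6.
Classification: Pi_6

Pi_6


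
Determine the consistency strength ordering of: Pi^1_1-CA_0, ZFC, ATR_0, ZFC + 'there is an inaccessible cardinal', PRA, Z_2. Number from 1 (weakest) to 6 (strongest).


Ordering by consistency strength:
1. PRA
2. ATR_0
3. Pi^1_1-CA_0
4. Z_2
5. ZFC
6. ZFC + 'there is an inaccessible cardinal'


Pi^1_1-CA_0=3, ZFC=5, ATR_0=2, ZFC + 'there is an inaccessible cardinal'=6, PRA=1, Z_2=4


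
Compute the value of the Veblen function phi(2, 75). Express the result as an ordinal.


phi(2, 75):
phi(2, beta) = zeta_beta (the beta-th zeta number, fixed point of epsilon).
phi(2, 75) = zeta_75

zeta_75


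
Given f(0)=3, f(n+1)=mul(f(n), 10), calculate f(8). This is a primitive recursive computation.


f(0) = 3
f(1) = mul(f(0), 10) = mul(3, 10) = 30
f(2) = mul(f(1), 10) = mul(30, 10) = 300
f(3) = mul(f(2), 10) = mul(300, 10) = 3000
f(4) = mul(f(3), 10) = mul(3000, 10) = 30000
f(5) = mul(f(4), 10) = mul(30000, 10) = 300000
f(6) = mul(f(5), 10) = mul(300000, 10) = 3000000
f(7) = mul(f(6), 10) = mul(3000000, 10) = 30000000
f(8) = mul(f(7), 10) = mul(30000000, 10) = 300000000


300000000


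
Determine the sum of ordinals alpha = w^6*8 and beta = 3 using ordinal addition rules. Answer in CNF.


Ordinal addition w^6*8 + 3:
Leading exponent of alpha (6) > leading exponent of beta (0).
Since alpha's term has higher exponent than beta's leading term,
the sum is simply alpha followed by beta.
Result = w^6*8 + 3

w^6*8 + 3


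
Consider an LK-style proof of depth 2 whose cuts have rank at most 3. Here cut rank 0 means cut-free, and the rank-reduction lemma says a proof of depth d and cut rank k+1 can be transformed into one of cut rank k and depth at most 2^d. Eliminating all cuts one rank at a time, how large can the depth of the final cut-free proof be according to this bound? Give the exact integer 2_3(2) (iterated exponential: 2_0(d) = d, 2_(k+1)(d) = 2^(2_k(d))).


Each rank reduction sends depth d to at most 2^d; cut rank r needs r reductions.
2_0(2) = 2
2_1(2) = 2^2 = 4
2_2(2) = 2^4 = 16
2_3(2) = 2^16 = 65536
Cut-free depth bound = 65536

65536


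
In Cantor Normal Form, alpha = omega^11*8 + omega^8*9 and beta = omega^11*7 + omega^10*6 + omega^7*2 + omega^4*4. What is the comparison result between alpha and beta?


Compare term by term from highest exponent:
alpha = omega^11*8 + omega^8*9
beta = omega^11*7 + omega^10*6 + omega^7*2 + omega^4*4
Term 1: alpha has omega^11*8, beta has omega^11*7
Term 2: alpha has omega^8*9, beta has omega^10*6
Term 3: alpha has omega^0*0, beta has omega^7*2
Term 4: alpha has omega^0*0, beta has omega^4*4
Result: alpha > beta

alpha > beta


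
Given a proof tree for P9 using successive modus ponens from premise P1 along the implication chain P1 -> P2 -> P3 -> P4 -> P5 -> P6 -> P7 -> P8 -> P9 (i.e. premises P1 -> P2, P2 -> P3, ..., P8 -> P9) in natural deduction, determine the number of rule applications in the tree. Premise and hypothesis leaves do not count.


We have a chain: P1 -> P2 -> P3 -> P4 -> P5 -> P6 -> P7 -> P8 -> P9.
Each modus ponens application produces the next variable.
The chain has 9 propositions, so 9-1 = 8 modus ponens steps.
Total inference nodes = 8

8


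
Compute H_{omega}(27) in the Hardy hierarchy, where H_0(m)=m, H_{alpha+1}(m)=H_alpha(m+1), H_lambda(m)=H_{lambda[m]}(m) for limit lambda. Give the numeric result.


H_{omega}(27):
H_omega(m) = H_m(m) = m + m = 2m.
Result = 2 * 27 = 54

54


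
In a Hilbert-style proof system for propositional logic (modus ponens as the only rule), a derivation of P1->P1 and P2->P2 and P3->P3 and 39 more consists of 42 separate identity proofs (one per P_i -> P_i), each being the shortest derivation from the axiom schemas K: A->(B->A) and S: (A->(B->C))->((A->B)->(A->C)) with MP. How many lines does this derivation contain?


The shortest proof of A->A from K and S in the Hilbert calculus has exactly 5 lines:
(1) K instance A->((A->A)->A), (2) S instance, (3) MP on 1,2, (4) K instance A->(A->A), (5) MP on 3,4.
For 42 independent identities: 42 * 5 = 210 lines total.

210


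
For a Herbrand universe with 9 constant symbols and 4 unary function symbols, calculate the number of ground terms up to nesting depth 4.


Herbrand terms by depth:
Depth 0: 9 constants
Depth 1: 36 new terms (running total: 45)
Depth 2: 144 new terms (running total: 189)
Depth 3: 576 new terms (running total: 765)
Depth 4: 2304 new terms (running total: 3069)
Total distinct ground terms = 3069

3069


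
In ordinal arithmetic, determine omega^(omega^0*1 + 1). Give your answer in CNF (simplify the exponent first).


omega^(omega^0*1 + 1):
omega^0 = 1, so the exponent is 1 + 1 = 2 (finite ordinal addition).
Result = omega^2, already a single CNF term.

omega^2


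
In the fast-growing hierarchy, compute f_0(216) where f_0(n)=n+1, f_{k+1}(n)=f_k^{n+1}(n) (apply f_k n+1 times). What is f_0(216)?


f_0(216) = 216 + 1 = 217

217


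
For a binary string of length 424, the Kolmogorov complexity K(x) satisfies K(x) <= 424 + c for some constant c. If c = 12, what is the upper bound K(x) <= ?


K(x) <= |x| + c = 424 + 12 = 436

436


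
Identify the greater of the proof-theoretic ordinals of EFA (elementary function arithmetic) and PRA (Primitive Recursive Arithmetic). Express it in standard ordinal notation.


Proof-theoretic ordinal of EFA (elementary function arithmetic): omega^3
Proof-theoretic ordinal of PRA (Primitive Recursive Arithmetic): omega^omega
Comparing: omega^3 < omega^omega.
The larger ordinal is omega^omega (from PRA (Primitive Recursive Arithmetic)).

omega^omega


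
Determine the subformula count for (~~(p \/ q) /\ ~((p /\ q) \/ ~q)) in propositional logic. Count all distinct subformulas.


Formula: (~~(p \/ q) /\ ~((p /\ q) \/ ~q))
Subformulas found:
  1. q
  2. p
  3. ~q
  4. (p \/ q)
  5. (p /\ q)
  6. ~(p \/ q)
  7. ~~(p \/ q)
  8. ((p /\ q) \/ ~q)
  9. ~((p /\ q) \/ ~q)
  10. (~~(p \/ q) /\ ~((p /\ q) \/ ~q))
Total distinct subformulas = 10

10


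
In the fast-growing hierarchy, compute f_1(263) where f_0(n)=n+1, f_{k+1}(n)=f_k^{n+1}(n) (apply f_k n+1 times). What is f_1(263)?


f_1(263) = f_0^264(263)
f_0 adds 1 each time, applied 264 times.
f_1(263) = 263 + 264 = 527

527


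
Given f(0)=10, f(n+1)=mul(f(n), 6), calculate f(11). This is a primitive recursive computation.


f(0) = 10
f(1) = mul(f(0), 6) = mul(10, 6) = 60
f(2) = mul(f(1), 6) = mul(60, 6) = 360
f(3) = mul(f(2), 6) = mul(360, 6) = 2160
f(4) = mul(f(3), 6) = mul(2160, 6) = 12960
f(5) = mul(f(4), 6) = mul(12960, 6) = 77760
f(6) = mul(f(5), 6) = mul(77760, 6) = 466560
f(7) = mul(f(6), 6) = mul(466560, 6) = 2799360
f(8) = mul(f(7), 6) = mul(2799360, 6) = 16796160
f(9) = mul(f(8), 6) = mul(16796160, 6) = 100776960
f(10) = mul(f(9), 6) = mul(100776960, 6) = 604661760
f(11) = mul(f(10), 6) = mul(604661760, 6) = 3627970560


3627970560


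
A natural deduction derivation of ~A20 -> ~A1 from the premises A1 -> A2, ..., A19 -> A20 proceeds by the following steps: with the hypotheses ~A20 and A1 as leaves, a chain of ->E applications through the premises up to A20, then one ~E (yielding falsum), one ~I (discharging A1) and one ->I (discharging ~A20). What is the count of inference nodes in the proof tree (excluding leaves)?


From hypothesis A1, 19 ->E steps along the 19 premises yield A20.
~E with hypothesis ~A20 gives falsum (1 node); ~I discharging A1 gives ~A1 (1 node); ->I discharging ~A20 gives the goal (1 node).
Total = 19 + 3 = 22 inference nodes.

22


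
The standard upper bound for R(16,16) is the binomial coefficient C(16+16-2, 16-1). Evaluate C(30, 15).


R(16,16) <= C(16+16-2, 16-1) = C(30, 15)
C(30, 15) = 30! / (15! * 15!)
= 155117520

155117520


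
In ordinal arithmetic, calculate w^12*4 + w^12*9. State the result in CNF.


Ordinal addition w^12*4 + w^12*9:
Both terms have the same exponent 12.
w^e*c + w^e*d = w^e*(c+d).
Result = w^12*(4+9) = w^12*13

w^12*13


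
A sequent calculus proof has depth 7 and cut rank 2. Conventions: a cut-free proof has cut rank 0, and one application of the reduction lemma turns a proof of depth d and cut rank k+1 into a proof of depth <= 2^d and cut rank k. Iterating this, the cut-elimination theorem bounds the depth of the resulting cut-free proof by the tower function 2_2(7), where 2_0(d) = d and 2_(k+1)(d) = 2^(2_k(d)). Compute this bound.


Each rank reduction sends depth d to at most 2^d; cut rank r needs r reductions.
2_0(7) = 7
2_1(7) = 2^7 = 128
2_2(7) = 2^128 = 340282366920938463463374607431768211456
Cut-free depth bound = 340282366920938463463374607431768211456

340282366920938463463374607431768211456


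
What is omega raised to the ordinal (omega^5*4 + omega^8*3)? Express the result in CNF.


omega^(omega^5*4 + omega^8*3):
In ordinal addition a term is absorbed by a following term of strictly larger exponent: 5 < 8, so omega^5*4 + omega^8*3 = omega^8*3.
omega raised to a CNF ordinal is a single CNF term: Result = omega^(omega^8*3)

omega^(omega^8*3)
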